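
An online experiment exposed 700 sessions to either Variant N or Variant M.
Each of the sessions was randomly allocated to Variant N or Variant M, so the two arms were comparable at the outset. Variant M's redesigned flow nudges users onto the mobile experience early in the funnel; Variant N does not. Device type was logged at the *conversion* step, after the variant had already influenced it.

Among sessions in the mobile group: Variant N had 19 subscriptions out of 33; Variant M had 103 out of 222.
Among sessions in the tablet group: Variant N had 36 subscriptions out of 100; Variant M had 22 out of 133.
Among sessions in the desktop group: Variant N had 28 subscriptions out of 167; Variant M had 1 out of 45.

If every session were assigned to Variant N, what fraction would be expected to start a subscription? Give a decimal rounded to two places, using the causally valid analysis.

0.28

Variant N is higher inside every device type stratum but Variant M is higher in aggregate. Whether to stratify depends on how device type relates to the variant.
Because the variant influences device type, device type is a post-treatment mediator, not a confounder. Stratifying on it would bias the estimate; the causal effect is the crude pooled difference.
So P(outcome | do(Variant N)) is just the pooled rate for Variant N: 83/300 = 0.277.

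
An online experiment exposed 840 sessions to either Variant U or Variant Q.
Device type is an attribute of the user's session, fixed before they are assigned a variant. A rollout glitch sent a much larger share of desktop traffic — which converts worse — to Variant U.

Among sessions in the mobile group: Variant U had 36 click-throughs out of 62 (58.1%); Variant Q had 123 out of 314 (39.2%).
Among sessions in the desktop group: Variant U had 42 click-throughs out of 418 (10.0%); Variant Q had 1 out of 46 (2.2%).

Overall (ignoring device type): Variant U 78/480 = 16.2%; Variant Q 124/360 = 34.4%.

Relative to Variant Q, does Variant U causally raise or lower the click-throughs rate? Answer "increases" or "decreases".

The device type-specific comparison favours Variant U throughout, but the pooled figures favour Variant Q. The question is whether to condition on device type.
Here device type is a common cause — it drives both which variant a case falls under and the outcome. The crude comparison mixes populations; the stratum-specific rates are the causally relevant ones.
Within each level — mobile: 58.1% vs 39.2%; desktop: 10.0% vs 2.2% — Variant U is higher every time.

increases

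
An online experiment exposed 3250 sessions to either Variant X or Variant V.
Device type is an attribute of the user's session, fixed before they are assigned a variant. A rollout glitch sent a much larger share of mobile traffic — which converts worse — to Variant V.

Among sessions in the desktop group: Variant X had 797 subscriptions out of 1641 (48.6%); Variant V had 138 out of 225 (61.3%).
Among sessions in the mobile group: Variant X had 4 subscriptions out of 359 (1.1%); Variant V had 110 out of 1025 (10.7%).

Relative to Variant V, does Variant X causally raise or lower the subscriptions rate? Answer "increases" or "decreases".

decreases

The imbalance in device type arose from how sessions were allocated, not from anything the variant did; and device type independently affects the outcome. The pooled gap is confounded — condition on device type.
Within each level — desktop: 48.6% vs 61.3%; mobile: 1.1% vs 10.7% — Variant V is higher every time.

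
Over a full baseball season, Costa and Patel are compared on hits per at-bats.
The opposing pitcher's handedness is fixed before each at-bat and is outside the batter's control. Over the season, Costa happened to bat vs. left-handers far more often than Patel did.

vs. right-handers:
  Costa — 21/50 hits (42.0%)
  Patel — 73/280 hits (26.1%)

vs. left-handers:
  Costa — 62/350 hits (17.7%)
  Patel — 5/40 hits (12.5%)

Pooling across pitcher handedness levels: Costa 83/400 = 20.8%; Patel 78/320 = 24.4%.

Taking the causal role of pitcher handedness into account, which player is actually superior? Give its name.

Costa

Within every pitcher handedness level Costa has the higher rate, yet pooled Patel does — Simpson's reversal.
Pitcher handedness differs across players for reasons unrelated to any effect of the player itself, and it separately predicts the outcome — a classic confounder. We must compare within pitcher handedness levels.
Within each level — vs. right-handers: 42.0% vs 26.1%; vs. left-handers: 17.7% vs 12.5% — Costa is higher every time.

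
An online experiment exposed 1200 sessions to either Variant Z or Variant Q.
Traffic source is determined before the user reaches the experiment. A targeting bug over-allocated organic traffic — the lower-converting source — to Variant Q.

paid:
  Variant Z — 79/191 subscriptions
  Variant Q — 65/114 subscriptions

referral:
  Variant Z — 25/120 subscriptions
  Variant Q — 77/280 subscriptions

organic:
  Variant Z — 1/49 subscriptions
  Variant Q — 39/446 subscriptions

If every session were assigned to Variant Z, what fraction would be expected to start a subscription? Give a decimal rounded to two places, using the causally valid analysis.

The imbalance in traffic source arose from how sessions were allocated, not from anything the variant did; and traffic source independently affects the outcome. The pooled gap is confounded — condition on traffic source.
Standardising Variant Z to the population traffic source mix: 0.254·79/191 + 0.333·25/120 + 0.412·1/49 = 0.183.

0.18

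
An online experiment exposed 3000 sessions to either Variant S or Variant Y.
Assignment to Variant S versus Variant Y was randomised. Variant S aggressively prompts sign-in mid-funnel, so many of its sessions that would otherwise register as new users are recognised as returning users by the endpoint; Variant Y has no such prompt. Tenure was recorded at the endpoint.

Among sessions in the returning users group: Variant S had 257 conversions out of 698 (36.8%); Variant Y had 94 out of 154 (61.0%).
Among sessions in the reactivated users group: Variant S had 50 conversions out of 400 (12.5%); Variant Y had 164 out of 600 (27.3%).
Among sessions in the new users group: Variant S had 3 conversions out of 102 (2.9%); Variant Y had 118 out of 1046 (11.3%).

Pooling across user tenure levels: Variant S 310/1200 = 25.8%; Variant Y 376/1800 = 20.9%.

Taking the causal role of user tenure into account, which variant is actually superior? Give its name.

Within every user tenure level Variant Y has the higher rate, yet pooled Variant S does — Simpson's reversal.
User tenure lies on the pathway variant → user tenure → outcome, so adjusting for it blocks the indirect effect. For the total causal effect of variant, use the unadjusted pooled rates.
Pooled: Variant S 25.8% vs Variant Y 20.9%; Variant S is higher overall.

Variant S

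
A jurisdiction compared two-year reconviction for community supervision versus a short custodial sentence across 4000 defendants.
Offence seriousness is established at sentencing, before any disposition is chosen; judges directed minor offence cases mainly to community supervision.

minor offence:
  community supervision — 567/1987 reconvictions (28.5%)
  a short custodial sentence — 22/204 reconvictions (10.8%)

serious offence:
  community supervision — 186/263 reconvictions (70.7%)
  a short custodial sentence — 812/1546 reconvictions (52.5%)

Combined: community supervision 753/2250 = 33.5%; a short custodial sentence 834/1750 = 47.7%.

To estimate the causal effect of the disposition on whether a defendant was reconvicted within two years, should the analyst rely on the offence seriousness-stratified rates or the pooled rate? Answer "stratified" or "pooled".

stratified

The stratified and pooled comparisons disagree (a short custodial sentence wins within each offence seriousness; community supervision wins overall), so the answer turns on the causal role of offence seriousness.
Offence seriousness is set before the disposition has any effect — it is not caused by the disposition — and it independently drives the outcome. That makes it a confounder, so the causal comparison is within offence seriousness levels.
Within each level — minor offence: 28.5% vs 10.8%; serious offence: 70.7% vs 52.5% — a short custodial sentence is lower every time.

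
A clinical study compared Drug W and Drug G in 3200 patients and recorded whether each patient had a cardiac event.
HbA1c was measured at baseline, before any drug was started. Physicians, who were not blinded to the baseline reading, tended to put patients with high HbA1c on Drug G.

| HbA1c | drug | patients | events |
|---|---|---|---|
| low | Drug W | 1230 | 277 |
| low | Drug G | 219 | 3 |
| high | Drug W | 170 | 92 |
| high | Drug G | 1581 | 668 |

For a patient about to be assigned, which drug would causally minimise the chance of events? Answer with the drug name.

Drug G

Drug G is lower inside every HbA1c stratum but Drug W is lower in aggregate. Whether to stratify depends on how HbA1c relates to the drug.
Nothing the drug does changes HbA1c; the imbalance is an allocation artefact. With HbA1c also predicting the outcome, the pooled figure is confounded, and the within-stratum comparison is the causal one.
Within each level — low: 22.5% vs 1.4%; high: 54.1% vs 42.3% — Drug G is lower every time.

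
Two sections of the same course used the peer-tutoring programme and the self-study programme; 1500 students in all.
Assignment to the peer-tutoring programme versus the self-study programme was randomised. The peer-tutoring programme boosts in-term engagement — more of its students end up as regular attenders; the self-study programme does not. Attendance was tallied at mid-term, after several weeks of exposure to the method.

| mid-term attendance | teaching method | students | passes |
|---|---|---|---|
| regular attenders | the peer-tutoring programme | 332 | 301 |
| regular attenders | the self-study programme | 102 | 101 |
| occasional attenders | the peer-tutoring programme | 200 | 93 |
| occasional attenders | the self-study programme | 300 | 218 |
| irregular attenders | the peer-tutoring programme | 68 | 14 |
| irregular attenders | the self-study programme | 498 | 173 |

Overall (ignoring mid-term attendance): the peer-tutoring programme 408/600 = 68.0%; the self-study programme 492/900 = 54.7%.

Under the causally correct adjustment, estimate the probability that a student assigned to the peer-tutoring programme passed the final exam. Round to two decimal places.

0.68

Because the teaching method influences mid-term attendance, mid-term attendance is a post-treatment mediator, not a confounder. Stratifying on it would bias the estimate; the causal effect is the crude pooled difference.
So P(outcome | do(the peer-tutoring programme)) is just the pooled rate for the peer-tutoring programme: 408/600 = 0.680.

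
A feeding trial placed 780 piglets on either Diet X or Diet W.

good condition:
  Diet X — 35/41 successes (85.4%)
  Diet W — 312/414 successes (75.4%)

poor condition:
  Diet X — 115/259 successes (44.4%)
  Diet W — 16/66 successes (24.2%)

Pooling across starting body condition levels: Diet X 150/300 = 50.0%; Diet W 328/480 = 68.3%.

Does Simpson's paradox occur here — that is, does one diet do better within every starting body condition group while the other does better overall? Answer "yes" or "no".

yes

Within each starting body condition level (good condition 85.4% vs 75.4%; poor condition 44.4% vs 24.2%), Diet X has the higher rate every time. Pooled: 50.0% vs 68.3% — Diet W has the higher rate overall. The two comparisons disagree.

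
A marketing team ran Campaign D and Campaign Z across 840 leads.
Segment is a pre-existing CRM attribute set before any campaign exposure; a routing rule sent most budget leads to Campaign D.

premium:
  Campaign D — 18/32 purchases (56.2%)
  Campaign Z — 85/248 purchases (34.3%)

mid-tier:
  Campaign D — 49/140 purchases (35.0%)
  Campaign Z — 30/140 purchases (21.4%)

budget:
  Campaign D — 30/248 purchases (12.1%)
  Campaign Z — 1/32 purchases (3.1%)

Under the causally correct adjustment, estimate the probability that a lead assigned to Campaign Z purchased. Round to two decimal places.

0.20

Since customer segment is a pre-existing factor (not a product of the campaign) and it affects the outcome on its own, it is a confounder. The stratified rates, not the pooled rate, identify the causal effect.
Standardising Campaign Z to the population customer segment mix: 0.333·85/248 + 0.333·30/140 + 0.333·1/32 = 0.196.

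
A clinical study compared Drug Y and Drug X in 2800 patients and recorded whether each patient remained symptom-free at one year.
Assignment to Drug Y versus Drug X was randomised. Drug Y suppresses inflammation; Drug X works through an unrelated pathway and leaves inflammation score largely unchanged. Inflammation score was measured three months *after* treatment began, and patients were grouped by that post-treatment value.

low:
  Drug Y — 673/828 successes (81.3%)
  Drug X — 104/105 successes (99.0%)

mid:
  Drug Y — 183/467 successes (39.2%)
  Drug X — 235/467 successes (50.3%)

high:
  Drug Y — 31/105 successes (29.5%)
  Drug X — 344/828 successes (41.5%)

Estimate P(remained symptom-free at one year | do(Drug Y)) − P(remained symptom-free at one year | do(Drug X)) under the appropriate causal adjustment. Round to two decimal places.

+0.15

Inflammation score is downstream of the drug. One should not condition on a consequence of treatment, so the overall rates are the right comparison.
The causal difference is the pooled difference: 0.634 − 0.488 = +0.146.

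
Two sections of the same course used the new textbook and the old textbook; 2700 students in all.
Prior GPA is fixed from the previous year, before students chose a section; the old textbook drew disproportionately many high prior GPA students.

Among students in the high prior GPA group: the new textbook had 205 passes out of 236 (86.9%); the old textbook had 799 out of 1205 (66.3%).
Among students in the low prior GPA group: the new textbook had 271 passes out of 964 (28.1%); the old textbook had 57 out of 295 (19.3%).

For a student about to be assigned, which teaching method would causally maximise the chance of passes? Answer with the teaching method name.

the new textbook

the new textbook is higher inside every prior GPA band stratum but the old textbook is higher in aggregate. Whether to stratify depends on how prior GPA band relates to the teaching method.
Here prior GPA band is a common cause — it drives both which teaching method a case falls under and the outcome. The crude comparison mixes populations; the stratum-specific rates are the causally relevant ones.
Within each level — high prior GPA: 86.9% vs 66.3%; low prior GPA: 28.1% vs 19.3% — the new textbook is higher every time.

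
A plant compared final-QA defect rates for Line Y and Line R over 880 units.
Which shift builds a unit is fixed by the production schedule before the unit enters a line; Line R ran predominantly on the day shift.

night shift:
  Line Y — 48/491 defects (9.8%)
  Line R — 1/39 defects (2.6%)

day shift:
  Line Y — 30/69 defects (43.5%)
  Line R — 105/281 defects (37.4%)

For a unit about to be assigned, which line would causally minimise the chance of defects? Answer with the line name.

Line R

Line R is lower inside every shift stratum but Line Y is lower in aggregate. Whether to stratify depends on how shift relates to the line.
Since shift is a pre-existing factor (not a product of the line) and it affects the outcome on its own, it is a confounder. The stratified rates, not the pooled rate, identify the causal effect.
Within each level — night shift: 9.8% vs 2.6%; day shift: 43.5% vs 37.4% — Line R is lower every time.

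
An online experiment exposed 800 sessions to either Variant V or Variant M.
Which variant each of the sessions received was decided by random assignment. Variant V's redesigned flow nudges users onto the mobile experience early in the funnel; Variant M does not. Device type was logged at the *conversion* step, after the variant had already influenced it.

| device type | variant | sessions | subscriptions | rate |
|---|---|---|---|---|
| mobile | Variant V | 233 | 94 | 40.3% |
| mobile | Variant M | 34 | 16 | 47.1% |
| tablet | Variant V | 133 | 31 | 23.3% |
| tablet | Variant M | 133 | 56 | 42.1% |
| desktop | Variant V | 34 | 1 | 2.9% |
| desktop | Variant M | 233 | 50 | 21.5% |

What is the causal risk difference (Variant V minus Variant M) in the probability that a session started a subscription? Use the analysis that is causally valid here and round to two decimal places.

Stratifying would compare variants among sessions the variants themselves sorted into device type groups — a form of selection on an intermediate. The unconditioned pooled rates give the total causal effect.
The causal difference is the pooled difference: 0.315 − 0.305 = +0.010.

+0.01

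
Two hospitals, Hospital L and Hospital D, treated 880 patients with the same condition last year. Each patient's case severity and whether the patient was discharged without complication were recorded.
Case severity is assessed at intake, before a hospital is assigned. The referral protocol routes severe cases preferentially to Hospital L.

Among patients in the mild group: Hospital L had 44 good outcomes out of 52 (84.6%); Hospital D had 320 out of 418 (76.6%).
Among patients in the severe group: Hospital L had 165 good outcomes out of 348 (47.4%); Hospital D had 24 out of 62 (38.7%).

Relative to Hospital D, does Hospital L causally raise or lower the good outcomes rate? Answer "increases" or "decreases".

Case severity is set before the hospital has any effect — it is not caused by the hospital — and it independently drives the outcome. That makes it a confounder, so the causal comparison is within case severity levels.
Within each level — mild: 84.6% vs 76.6%; severe: 47.4% vs 38.7% — Hospital L is higher every time.

increases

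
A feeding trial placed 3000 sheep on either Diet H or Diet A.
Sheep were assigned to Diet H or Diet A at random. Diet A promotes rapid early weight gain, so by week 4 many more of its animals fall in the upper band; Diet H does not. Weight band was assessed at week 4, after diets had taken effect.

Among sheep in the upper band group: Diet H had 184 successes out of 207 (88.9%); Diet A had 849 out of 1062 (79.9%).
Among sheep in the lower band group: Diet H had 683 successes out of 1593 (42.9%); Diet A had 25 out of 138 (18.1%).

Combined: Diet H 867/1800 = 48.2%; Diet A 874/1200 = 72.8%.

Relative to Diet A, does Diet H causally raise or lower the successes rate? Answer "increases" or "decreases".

decreases

The stratified and pooled comparisons disagree (Diet H wins within each week-4 weight band; Diet A wins overall), so the answer turns on the causal role of week-4 weight band.
Because the diet influences week-4 weight band, week-4 weight band is a post-treatment mediator, not a confounder. Stratifying on it would bias the estimate; the causal effect is the crude pooled difference.
Pooled: Diet H 48.2% vs Diet A 72.8%; Diet A is higher overall.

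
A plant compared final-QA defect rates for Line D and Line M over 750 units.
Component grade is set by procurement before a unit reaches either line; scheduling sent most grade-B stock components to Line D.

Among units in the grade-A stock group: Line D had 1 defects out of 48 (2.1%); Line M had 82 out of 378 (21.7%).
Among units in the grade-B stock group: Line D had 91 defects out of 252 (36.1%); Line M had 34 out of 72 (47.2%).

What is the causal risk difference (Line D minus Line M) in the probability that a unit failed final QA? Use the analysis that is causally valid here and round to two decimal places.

Here component grade is a common cause — it drives both which line a case falls under and the outcome. The crude comparison mixes populations; the stratum-specific rates are the causally relevant ones.
Adjusting over the population distribution of component grade: 0.568·(0.021−0.217) + 0.432·(0.361−0.472) = -0.159.

-0.16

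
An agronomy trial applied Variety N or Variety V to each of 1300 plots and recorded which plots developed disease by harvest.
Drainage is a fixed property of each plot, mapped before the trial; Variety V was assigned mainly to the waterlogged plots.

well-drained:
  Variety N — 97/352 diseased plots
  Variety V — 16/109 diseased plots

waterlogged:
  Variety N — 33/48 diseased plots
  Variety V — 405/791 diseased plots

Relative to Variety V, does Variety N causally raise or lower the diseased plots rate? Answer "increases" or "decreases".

increases

The imbalance in field drainage arose from how plots were allocated, not from anything the variety did; and field drainage independently affects the outcome. The pooled gap is confounded — condition on field drainage.
Within each level — well-drained: 27.6% vs 14.7%; waterlogged: 68.8% vs 51.2% — Variety V is lower every time.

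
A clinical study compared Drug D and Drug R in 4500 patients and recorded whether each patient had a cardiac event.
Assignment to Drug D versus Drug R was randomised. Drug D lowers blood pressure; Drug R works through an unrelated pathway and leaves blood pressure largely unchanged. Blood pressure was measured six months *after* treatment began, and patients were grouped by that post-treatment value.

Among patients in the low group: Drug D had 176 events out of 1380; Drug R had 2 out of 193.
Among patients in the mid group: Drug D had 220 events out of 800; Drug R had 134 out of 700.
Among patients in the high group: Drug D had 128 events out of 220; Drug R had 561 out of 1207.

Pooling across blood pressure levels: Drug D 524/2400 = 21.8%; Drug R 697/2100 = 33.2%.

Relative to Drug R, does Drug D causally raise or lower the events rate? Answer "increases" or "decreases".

Blood pressure lies on the pathway drug → blood pressure → outcome, so adjusting for it blocks the indirect effect. For the total causal effect of drug, use the unadjusted pooled rates.
Pooled: Drug D 21.8% vs Drug R 33.2%; Drug D is lower overall.

decreases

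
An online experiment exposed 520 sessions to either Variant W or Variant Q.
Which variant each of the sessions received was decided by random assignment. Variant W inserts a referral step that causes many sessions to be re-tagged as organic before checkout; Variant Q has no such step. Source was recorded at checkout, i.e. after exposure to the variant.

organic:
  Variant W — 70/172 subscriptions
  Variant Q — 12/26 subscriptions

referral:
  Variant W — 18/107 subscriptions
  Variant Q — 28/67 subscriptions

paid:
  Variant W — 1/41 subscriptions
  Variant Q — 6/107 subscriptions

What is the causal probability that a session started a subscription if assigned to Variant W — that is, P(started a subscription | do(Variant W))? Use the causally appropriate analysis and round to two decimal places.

0.28

The stratified and pooled comparisons disagree (Variant Q wins within each traffic source; Variant W wins overall), so the answer turns on the causal role of traffic source.
Traffic source is recorded after the variant and is itself shifted by it — it sits on the causal path from variant to outcome. Conditioning on a mediator would strip out part of the effect we want; the pooled comparison gives the total causal effect.
So P(outcome | do(Variant W)) is just the pooled rate for Variant W: 89/320 = 0.278.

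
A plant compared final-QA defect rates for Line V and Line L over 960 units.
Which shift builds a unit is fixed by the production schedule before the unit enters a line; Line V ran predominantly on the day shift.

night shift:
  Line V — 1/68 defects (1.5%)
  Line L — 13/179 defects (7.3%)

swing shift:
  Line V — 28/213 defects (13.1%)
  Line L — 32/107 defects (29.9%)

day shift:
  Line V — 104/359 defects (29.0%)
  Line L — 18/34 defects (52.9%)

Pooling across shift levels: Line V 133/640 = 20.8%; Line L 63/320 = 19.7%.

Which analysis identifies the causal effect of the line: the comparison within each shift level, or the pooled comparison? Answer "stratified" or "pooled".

Here shift is a common cause — it drives both which line a case falls under and the outcome. The crude comparison mixes populations; the stratum-specific rates are the causally relevant ones.
Within each level — night shift: 1.5% vs 7.3%; swing shift: 13.1% vs 29.9%; day shift: 29.0% vs 52.9% — Line V is lower every time.

stratified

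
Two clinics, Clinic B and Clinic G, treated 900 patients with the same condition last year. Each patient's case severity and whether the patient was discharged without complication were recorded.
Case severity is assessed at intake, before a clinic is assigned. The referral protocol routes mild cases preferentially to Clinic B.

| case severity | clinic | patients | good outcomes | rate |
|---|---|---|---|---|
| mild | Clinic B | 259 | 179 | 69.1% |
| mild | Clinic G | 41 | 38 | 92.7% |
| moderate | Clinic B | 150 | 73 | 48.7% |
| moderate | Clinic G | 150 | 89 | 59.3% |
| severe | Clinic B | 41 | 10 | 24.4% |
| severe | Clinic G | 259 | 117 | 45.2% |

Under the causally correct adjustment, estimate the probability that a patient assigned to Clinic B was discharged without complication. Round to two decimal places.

Here case severity is a common cause — it drives both which clinic a case falls under and the outcome. The crude comparison mixes populations; the stratum-specific rates are the causally relevant ones.
Standardising Clinic B to the population case severity mix: 0.333·179/259 + 0.333·73/150 + 0.333·10/41 = 0.474.

0.47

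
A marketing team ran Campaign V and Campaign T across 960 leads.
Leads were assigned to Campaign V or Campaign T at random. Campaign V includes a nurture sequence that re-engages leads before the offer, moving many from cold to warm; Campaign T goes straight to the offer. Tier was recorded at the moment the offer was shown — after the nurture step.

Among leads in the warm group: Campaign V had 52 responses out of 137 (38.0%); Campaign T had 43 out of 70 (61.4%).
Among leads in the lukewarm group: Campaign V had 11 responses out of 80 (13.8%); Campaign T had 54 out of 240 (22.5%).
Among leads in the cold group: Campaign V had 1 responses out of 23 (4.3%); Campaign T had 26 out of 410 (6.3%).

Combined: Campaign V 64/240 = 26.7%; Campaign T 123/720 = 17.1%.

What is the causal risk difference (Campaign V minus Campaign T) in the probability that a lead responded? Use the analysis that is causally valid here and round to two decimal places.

+0.10

The engagement tier-specific comparison favours Campaign T throughout, but the pooled figures favour Campaign V. The question is whether to condition on engagement tier.
Because the campaign influences engagement tier, engagement tier is a post-treatment mediator, not a confounder. Stratifying on it would bias the estimate; the causal effect is the crude pooled difference.
The causal difference is the pooled difference: 0.267 − 0.171 = +0.096.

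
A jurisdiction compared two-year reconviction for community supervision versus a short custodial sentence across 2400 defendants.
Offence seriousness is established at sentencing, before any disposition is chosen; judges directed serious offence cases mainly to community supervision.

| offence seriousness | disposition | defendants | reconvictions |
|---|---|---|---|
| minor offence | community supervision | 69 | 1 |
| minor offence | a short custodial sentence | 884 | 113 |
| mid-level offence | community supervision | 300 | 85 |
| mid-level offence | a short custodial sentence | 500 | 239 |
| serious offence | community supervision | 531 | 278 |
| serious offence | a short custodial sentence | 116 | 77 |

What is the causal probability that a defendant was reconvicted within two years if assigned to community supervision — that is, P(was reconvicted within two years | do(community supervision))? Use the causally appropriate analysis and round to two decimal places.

0.24

Within every offence seriousness level community supervision has the lower rate, yet pooled a short custodial sentence does — Simpson's reversal.
Since offence seriousness is a pre-existing factor (not a product of the disposition) and it affects the outcome on its own, it is a confounder. The stratified rates, not the pooled rate, identify the causal effect.
Standardising community supervision to the population offence seriousness mix: 0.397·1/69 + 0.333·85/300 + 0.270·278/531 = 0.241.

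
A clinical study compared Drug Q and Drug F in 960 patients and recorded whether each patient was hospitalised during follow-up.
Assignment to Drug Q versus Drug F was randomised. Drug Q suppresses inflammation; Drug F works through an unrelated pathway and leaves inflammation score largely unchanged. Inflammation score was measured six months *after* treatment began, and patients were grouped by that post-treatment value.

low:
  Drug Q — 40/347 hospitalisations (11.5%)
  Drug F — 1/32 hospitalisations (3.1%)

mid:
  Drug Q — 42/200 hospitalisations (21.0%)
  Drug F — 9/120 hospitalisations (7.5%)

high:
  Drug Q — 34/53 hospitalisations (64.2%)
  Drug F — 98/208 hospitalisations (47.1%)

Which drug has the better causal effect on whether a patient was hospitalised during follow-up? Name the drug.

Drug Q

Stratifying would compare drugs among patients the drugs themselves sorted into inflammation score groups — a form of selection on an intermediate. The unconditioned pooled rates give the total causal effect.
Pooled: Drug Q 19.3% vs Drug F 30.0%; Drug Q is lower overall.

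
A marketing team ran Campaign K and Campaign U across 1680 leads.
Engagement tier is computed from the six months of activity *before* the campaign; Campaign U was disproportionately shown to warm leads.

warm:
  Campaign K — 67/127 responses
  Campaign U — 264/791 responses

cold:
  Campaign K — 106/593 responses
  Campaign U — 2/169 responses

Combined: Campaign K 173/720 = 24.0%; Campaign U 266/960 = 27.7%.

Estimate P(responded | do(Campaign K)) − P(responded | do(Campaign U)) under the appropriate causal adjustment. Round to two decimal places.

Here engagement tier is a common cause — it drives both which campaign a case falls under and the outcome. The crude comparison mixes populations; the stratum-specific rates are the causally relevant ones.
Adjusting over the population distribution of engagement tier: 0.546·(0.528−0.334) + 0.454·(0.179−0.012) = +0.182.

+0.18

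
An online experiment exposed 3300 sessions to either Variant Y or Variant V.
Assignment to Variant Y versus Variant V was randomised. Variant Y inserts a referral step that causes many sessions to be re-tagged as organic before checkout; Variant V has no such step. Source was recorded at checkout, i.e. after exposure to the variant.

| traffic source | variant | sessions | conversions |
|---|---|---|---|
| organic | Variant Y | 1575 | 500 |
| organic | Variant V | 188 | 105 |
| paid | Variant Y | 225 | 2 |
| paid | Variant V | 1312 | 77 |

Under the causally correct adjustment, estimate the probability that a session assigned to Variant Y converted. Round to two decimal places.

0.28

Within every traffic source level Variant V has the higher rate, yet pooled Variant Y does — Simpson's reversal.
Traffic source is downstream of the variant. One should not condition on a consequence of treatment, so the overall rates are the right comparison.
So P(outcome | do(Variant Y)) is just the pooled rate for Variant Y: 502/1800 = 0.279.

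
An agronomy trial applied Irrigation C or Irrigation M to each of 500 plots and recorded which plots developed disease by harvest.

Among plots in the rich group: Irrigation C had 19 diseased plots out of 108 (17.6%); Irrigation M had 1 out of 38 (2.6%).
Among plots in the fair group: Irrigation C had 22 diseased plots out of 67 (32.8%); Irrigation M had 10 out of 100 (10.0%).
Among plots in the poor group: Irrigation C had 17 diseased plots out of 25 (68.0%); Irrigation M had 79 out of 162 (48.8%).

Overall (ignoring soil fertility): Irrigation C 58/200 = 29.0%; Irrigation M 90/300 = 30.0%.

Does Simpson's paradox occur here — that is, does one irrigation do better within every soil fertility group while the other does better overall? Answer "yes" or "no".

yes

Within each soil fertility level (rich 17.6% vs 2.6%; fair 32.8% vs 10.0%; poor 68.0% vs 48.8%), Irrigation M has the lower rate every time. Pooled: 29.0% vs 30.0% — Irrigation C has the lower rate overall. The two comparisons disagree.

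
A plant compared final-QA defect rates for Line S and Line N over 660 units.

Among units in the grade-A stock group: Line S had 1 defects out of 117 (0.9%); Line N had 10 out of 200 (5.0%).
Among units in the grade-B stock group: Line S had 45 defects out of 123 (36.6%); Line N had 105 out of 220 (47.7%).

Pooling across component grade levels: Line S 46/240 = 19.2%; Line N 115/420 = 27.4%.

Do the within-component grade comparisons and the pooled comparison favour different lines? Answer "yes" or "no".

Within each component grade level (grade-A stock 0.9% vs 5.0%; grade-B stock 36.6% vs 47.7%), Line S has the lower rate every time. Pooled: 19.2% vs 27.4% — Line S has the lower rate overall. They agree.

no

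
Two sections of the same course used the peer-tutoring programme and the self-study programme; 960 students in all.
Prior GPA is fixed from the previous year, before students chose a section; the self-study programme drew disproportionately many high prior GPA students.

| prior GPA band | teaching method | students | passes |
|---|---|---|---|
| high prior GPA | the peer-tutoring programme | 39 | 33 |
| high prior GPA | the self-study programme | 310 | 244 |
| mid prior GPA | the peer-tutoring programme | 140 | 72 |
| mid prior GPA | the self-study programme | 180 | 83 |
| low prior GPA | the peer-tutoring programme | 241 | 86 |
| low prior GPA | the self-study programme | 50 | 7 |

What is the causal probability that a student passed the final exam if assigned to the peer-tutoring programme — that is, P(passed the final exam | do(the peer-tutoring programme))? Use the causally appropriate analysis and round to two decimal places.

The prior GPA band-specific comparison favours the peer-tutoring programme throughout, but the pooled figures favour the self-study programme. The question is whether to condition on prior GPA band.
Prior GPA band satisfies the back-door criterion: it is not a descendant of the teaching method, and it blocks the spurious path from teaching method to outcome. Adjusting for it (i.e., using the within-prior GPA band rates) gives the causal effect.
Standardising the peer-tutoring programme to the population prior GPA band mix: 0.364·33/39 + 0.333·72/140 + 0.303·86/241 = 0.587.

0.59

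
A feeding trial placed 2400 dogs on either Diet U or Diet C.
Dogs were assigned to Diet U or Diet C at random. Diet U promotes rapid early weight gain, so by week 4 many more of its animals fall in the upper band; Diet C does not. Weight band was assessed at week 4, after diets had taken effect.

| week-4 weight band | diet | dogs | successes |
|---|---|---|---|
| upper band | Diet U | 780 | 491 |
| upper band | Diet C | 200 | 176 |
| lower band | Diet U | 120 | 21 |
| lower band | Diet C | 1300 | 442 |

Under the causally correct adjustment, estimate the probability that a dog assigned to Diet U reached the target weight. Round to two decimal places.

0.57

The week-4 weight band-specific comparison favours Diet C throughout, but the pooled figures favour Diet U. The question is whether to condition on week-4 weight band.
The distribution of week-4 weight band is itself part of what the diet does — it is an intermediate outcome. Holding it fixed would remove that part of the effect; the total effect is the pooled difference.
So P(outcome | do(Diet U)) is just the pooled rate for Diet U: 512/900 = 0.569.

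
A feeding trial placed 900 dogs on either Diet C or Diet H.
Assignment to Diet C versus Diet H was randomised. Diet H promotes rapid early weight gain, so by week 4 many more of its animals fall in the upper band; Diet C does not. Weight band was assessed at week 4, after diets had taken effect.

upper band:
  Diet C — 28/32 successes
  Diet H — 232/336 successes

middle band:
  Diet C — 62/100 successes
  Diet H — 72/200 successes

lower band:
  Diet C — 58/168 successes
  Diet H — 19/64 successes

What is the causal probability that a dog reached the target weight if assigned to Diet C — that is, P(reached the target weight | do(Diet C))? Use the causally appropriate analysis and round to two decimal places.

Week-4 weight band here is a post-treatment variable shaped by the diet; conditioning on it would introduce bias rather than remove it. The overall comparison is the causal one.
So P(outcome | do(Diet C)) is just the pooled rate for Diet C: 148/300 = 0.493.

0.49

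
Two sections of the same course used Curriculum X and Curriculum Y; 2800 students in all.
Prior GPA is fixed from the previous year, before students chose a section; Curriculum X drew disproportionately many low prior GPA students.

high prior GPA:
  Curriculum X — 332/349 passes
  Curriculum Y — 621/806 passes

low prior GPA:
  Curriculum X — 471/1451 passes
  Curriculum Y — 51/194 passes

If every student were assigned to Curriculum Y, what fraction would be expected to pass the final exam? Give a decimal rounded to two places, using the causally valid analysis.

The prior GPA band-specific comparison favours Curriculum X throughout, but the pooled figures favour Curriculum Y. The question is whether to condition on prior GPA band.
Prior GPA band is set before the teaching method has any effect — it is not caused by the teaching method — and it independently drives the outcome. That makes it a confounder, so the causal comparison is within prior GPA band levels.
Standardising Curriculum Y to the population prior GPA band mix: 0.412·621/806 + 0.588·51/194 = 0.472.

0.47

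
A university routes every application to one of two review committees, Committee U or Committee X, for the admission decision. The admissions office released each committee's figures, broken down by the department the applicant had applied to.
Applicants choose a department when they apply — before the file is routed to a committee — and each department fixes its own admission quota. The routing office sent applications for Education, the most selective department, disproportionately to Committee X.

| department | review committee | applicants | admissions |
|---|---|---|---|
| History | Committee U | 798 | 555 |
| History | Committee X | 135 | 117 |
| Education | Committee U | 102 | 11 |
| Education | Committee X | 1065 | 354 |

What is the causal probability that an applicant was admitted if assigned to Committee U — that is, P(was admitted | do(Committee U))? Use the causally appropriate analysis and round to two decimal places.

Nothing the review committee does changes department; the imbalance is an allocation artefact. With department also predicting the outcome, the pooled figure is confounded, and the within-stratum comparison is the causal one.
Standardising Committee U to the population department mix: 0.444·555/798 + 0.556·11/102 = 0.369.

0.37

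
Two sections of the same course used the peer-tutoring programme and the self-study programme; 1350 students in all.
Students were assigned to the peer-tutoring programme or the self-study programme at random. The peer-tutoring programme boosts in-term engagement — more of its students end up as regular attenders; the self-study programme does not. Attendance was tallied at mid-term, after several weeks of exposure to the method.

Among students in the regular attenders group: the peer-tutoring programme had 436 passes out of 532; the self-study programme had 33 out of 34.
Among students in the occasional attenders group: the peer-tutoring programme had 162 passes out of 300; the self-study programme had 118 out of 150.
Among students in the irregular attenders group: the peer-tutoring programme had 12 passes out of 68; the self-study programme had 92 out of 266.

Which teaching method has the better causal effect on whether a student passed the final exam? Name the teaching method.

the peer-tutoring programme

The mid-term attendance-specific comparison favours the self-study programme throughout, but the pooled figures favour the peer-tutoring programme. The question is whether to condition on mid-term attendance.
Mid-term attendance is recorded after the teaching method and is itself shifted by it — it sits on the causal path from teaching method to outcome. Conditioning on a mediator would strip out part of the effect we want; the pooled comparison gives the total causal effect.
Pooled: the peer-tutoring programme 67.8% vs the self-study programme 54.0%; the peer-tutoring programme is higher overall.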